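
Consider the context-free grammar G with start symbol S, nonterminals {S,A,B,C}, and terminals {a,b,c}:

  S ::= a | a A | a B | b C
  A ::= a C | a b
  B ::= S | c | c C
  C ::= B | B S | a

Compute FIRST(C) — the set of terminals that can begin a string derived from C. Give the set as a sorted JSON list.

FIRST sets, iterate to fixpoint:
pass 1:
  A via A→a C: +{a}
  B via B→c: +{c}
  C via C→B: +{c}
  C via C→a: +{a}
  S via S→a: +{a}
  S via S→b C: +{b}
  FIRST[S]={a,b}  FIRST[A]={a}  FIRST[B]={c}  FIRST[C]={a,c}
pass 2:
  B via B→S: +{a,b}
  C via C→B: +{b}
  FIRST[S]={a,b}  FIRST[A]={a}  FIRST[B]={a,b,c}  FIRST[C]={a,b,c}
pass 3: done
  FIRST[S]={a,b}  FIRST[A]={a}  FIRST[B]={a,b,c}  FIRST[C]={a,b,c}

FIRST(C) = ["a", "b", "c"]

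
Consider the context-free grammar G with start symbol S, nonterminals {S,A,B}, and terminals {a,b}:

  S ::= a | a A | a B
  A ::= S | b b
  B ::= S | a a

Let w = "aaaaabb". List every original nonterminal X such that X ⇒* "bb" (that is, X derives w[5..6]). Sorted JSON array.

CNF form of G:
  S -> T0 A | T0 B | a
  A -> T0 A | T0 B | T1 T1 | a
  B -> T0 A | T0 B | T0 T0 | a
  T0 -> a
  T1 -> b

CYK table (by increasing span), restricted to cells inside w[5..6]:
  cell(5,5) b: {T1}  orig:{}
  cell(6,6) b: {T1}  orig:{}
  cell(5,6) bb: {A}

Original NTs in T[5,6] deriving "bb": ["A"]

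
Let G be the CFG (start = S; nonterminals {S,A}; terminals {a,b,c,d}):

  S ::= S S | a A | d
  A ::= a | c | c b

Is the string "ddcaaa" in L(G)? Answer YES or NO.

Convert to CNF:
  S -> S S | T2 A | d
  A -> T0 T1 | a | c
  T0 -> c
  T1 -> b
  T2 -> a

CYK fill:
  cell(0,0) d: {S}
  cell(1,1) d: {S}
  cell(2,2) c: {A,T0}  orig:{A}
  cell(3,3) a: {A,T2}  orig:{A}
  cell(4,4) a: {A,T2}  orig:{A}
  cell(5,5) a: {A,T2}  orig:{A}
  cell(0,1) dd: {S}
  cell(1,2) dc: ∅
  cell(2,3) ca: ∅
  cell(3,4) aa: {S}
  cell(4,5) aa: {S}
  cell(0,2) ddc: ∅
  cell(1,3) dca: ∅
  cell(2,4) caa: ∅
  cell(3,5) aaa: ∅
  cell(0,3) ddca: ∅
  cell(1,4) dcaa: ∅
  cell(2,5) caaa: ∅
  cell(0,4) ddcaa: ∅
  cell(1,5) dcaaa: ∅
  cell(0,5) ddcaaa: ∅

S ∉ T[0,5] ⇒ NO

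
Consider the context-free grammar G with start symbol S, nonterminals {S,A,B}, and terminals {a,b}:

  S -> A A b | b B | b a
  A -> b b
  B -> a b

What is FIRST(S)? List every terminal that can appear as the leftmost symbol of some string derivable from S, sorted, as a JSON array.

Compute FIRST by fixpoint:
pass 1:
  A via A→b b: +{b}
  B via B→a b: +{a}
  S via S→A A b: +{b}
  FIRST(S)={b}  FIRST(A)={b}  FIRST(B)={a}
pass 2: (stable)
  FIRST(S)={b}  FIRST(A)={b}  FIRST(B)={a}

FIRST(S) = ["b"]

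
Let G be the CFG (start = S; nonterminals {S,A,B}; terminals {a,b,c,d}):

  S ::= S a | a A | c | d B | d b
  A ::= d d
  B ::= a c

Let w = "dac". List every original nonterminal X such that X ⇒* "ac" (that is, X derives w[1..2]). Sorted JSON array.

CNF form of G:
  S -> S T1 | T0 B | T0 T3 | T1 A | c
  A -> T0 T0
  B -> T1 T2
  T0 -> d
  T1 -> a
  T2 -> c
  T3 -> b

CYK fill (cells [i..j] with 1 ≤ i ≤ j ≤ 2 only):
  cell(1,1) a: {T1}  orig:{}
  cell(2,2) c: {S,T2}  orig:{S}
  cell(1,2) ac: {B}

Original NTs in T[1,2] deriving "ac": ["B"]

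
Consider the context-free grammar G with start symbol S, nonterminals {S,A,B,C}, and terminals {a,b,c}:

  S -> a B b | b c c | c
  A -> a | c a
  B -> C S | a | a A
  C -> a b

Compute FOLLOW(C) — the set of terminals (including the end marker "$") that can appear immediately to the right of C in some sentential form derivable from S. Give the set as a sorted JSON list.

Compute FIRST by fixpoint:
round 1:
  A via A→a: +{a}
  A via A→c a: +{c}
  B via B→a: +{a}
  C via C→a b: +{a}
  S via S→a B b: +{a}
  S via S→b c c: +{b}
  S via S→c: +{c}
  FIRST[S]={a,b,c}  FIRST[A]={a,c}  FIRST[B]={a}  FIRST[C]={a}
round 2: — fixpoint
  FIRST[S]={a,b,c}  FIRST[A]={a,c}  FIRST[B]={a}  FIRST[C]={a}

FOLLOW sets:
initialize: $ ∈ FOLLOW(S)
[1]
  B→C S: FOLLOW(C) ⊇ FIRST(S) = {a,b,c}; new: +{a,b,c}
  S→a B b: FOLLOW(B) ⊇ FIRST(b) = {b}; new: +{b}
  S: {$}  A: {}  B: {b}  C: {a,b,c}
[2]
  B→C S: FOLLOW(S) ⊇ FOLLOW(B) ⊇ {b}; new: +{b}
  B→a A: FOLLOW(A) ⊇ FOLLOW(B) ⊇ {b}; new: +{b}
  S: {$,b}  A: {b}  B: {b}  C: {a,b,c}
[3] done
  S: {$,b}  A: {b}  B: {b}  C: {a,b,c}

FOLLOW(C) = ["a", "b", "c"]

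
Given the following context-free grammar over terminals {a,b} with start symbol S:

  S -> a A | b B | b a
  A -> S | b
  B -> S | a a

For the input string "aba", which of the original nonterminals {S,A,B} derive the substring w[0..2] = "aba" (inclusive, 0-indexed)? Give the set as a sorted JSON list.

Convert to CNF:
  S -> T0 A | T1 B | T1 T0
  A -> T0 A | T1 B | T1 T0 | b
  B -> T0 A | T0 T0 | T1 B | T1 T0
  T0 -> a
  T1 -> b

CYK fill, restricted to cells inside w[0..2]:
  cell(0,0) a: {T0}  orig:{}
  cell(1,1) b: {A,T1}  orig:{A}
  cell(2,2) a: {T0}  orig:{}
  cell(0,1) ab: {A,B,S}
  cell(1,2) ba: {A,B,S}
  cell(0,2) aba: {A,B,S}

Original NTs in T[0,2] deriving "aba": ["A", "B", "S"]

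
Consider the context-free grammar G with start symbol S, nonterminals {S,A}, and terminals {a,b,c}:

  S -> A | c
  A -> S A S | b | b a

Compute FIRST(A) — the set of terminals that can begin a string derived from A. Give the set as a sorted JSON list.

Compute FIRST by fixpoint:
[1]
  A via A→b: +{b}
  S via S→A: +{b}
  S via S→c: +{c}
  S: {b,c}  A: {b}
[2]
  A via A→S A S: +{c}
  S: {b,c}  A: {b,c}
[3] done
  S: {b,c}  A: {b,c}

FIRST(A) = ["b", "c"]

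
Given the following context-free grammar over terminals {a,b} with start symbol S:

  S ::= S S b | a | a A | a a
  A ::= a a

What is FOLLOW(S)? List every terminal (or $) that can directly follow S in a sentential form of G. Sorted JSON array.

FIRST iteration:
iter 1:
  A via A→a a: +{a}
  S via S→a: +{a}
  S: {a}  A: {a}
iter 2: (no change)
  S: {a}  A: {a}

FOLLOW iteration:
seed FOLLOW(S) with $
round 1:
  S→S S b: FOLLOW(S) ⊇ FIRST(S) = {a}; new: +{a}
  S→S S b: FOLLOW(S) ⊇ FIRST(b) = {b}; new: +{b}
  S→a A: FOLLOW(A) ⊇ FOLLOW(S) ⊇ {$,a,b}; new: +{$,a,b}
  FOLLOW[S]={$,a,b}  FOLLOW[A]={$,a,b}
round 2: (stable)
  FOLLOW[S]={$,a,b}  FOLLOW[A]={$,a,b}

FOLLOW(S) = ["$", "a", "b"]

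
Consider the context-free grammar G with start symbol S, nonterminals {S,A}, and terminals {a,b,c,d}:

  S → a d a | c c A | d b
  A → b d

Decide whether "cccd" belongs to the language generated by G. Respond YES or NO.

Convert to CNF:
  S -> T1 T0 | T2 X4 | T3 X5
  A -> T0 T1
  T0 -> b
  T1 -> d
  T2 -> a
  T3 -> c
  X4 -> T1 T2
  X5 -> T3 A

CYK table (by increasing span):
  [0..0]={T3}  "c"  orig:{}
  [1..1]={T3}  "c"  orig:{}
  [2..2]={T3}  "c"  orig:{}
  [3..3]={T1}  "d"  orig:{}
  [0..1]=∅  "cc"
  [1..2]=∅  "cc"
  [2..3]=∅  "cd"
  [0..2]=∅  "ccc"
  [1..3]=∅  "ccd"
  [0..3]=∅  "cccd"

S ∉ T[0,3] ⇒ NO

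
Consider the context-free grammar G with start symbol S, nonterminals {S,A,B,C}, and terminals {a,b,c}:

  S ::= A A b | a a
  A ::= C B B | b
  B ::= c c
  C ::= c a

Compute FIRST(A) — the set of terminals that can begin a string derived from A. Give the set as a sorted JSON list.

FIRST sets, iterate to fixpoint:
iter 1:
  A via A→b: +{b}
  B via B→c c: +{c}
  C via C→c a: +{c}
  S via S→A A b: +{b}
  S via S→a a: +{a}
  FIRST(S)={a,b}  FIRST(A)={b}  FIRST(B)={c}  FIRST(C)={c}
iter 2:
  A via A→C B B: +{c}
  S via S→A A b: +{c}
  FIRST(S)={a,b,c}  FIRST(A)={b,c}  FIRST(B)={c}  FIRST(C)={c}
iter 3: — fixpoint
  FIRST(S)={a,b,c}  FIRST(A)={b,c}  FIRST(B)={c}  FIRST(C)={c}

FIRST(A) = ["b", "c"]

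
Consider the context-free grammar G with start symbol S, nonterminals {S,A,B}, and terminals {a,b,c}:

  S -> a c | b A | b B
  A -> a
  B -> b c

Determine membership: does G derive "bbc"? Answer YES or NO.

CNF form of G:
  S -> T0 A | T0 B | T2 T1
  A -> a
  B -> T0 T1
  T0 -> b
  T1 -> c
  T2 -> a

Fill CYK table bottom-up:
  cell(0,0) b: {T0}  orig:{}
  cell(1,1) b: {T0}  orig:{}
  cell(2,2) c: {T1}  orig:{}
  cell(0,1) bb: ∅
  cell(1,2) bc: {B}
  cell(0,2) bbc: {S}

S ∈ T[0,2] ⇒ YES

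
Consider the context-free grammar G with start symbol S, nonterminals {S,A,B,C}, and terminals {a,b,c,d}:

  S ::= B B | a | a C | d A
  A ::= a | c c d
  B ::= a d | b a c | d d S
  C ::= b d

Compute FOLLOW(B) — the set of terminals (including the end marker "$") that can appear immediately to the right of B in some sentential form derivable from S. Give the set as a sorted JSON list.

FIRST sets, iterate to fixpoint:
round 1:
  A via A→a: +{a}
  A via A→c c d: +{c}
  B via B→a d: +{a}
  B via B→b a c: +{b}
  B via B→d d S: +{d}
  C via C→b d: +{b}
  S via S→B B: +{a,b,d}
  FIRST[S]={a,b,d}  FIRST[A]={a,c}  FIRST[B]={a,b,d}  FIRST[C]={b}
round 2: done
  FIRST[S]={a,b,d}  FIRST[A]={a,c}  FIRST[B]={a,b,d}  FIRST[C]={b}

Compute FOLLOW by fixpoint:
initialize: $ ∈ FOLLOW(S)
[1]
  S→B B: FOLLOW(B) ⊇ FIRST(B) = {a,b,d}; new: +{a,b,d}
  S→B B: FOLLOW(B) ⊇ FOLLOW(S) ⊇ {$}; new: +{$}
  S→a C: FOLLOW(C) ⊇ FOLLOW(S) ⊇ {$}; new: +{$}
  S→d A: FOLLOW(A) ⊇ FOLLOW(S) ⊇ {$}; new: +{$}
  FOLLOW(S)={$}  FOLLOW(A)={$}  FOLLOW(B)={$,a,b,d}  FOLLOW(C)={$}
[2]
  B→d d S: FOLLOW(S) ⊇ FOLLOW(B) ⊇ {$,a,b,d}; new: +{a,b,d}
  S→a C: FOLLOW(C) ⊇ FOLLOW(S) ⊇ {$,a,b,d}; new: +{a,b,d}
  S→d A: FOLLOW(A) ⊇ FOLLOW(S) ⊇ {$,a,b,d}; new: +{a,b,d}
  FOLLOW(S)={$,a,b,d}  FOLLOW(A)={$,a,b,d}  FOLLOW(B)={$,a,b,d}  FOLLOW(C)={$,a,b,d}
[3] — fixpoint
  FOLLOW(S)={$,a,b,d}  FOLLOW(A)={$,a,b,d}  FOLLOW(B)={$,a,b,d}  FOLLOW(C)={$,a,b,d}

FOLLOW(B) = ["$", "a", "b", "d"]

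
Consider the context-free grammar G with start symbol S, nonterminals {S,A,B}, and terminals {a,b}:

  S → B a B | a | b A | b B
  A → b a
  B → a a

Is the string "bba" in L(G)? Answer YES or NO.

Convert to CNF:
  S -> B X2 | T0 A | T0 B | a
  A -> T0 T1
  B -> T1 T1
  T0 -> b
  T1 -> a
  X2 -> T1 B

CYK fill:
  cell(0,0) b: {T0}  orig:{}
  cell(1,1) b: {T0}  orig:{}
  cell(2,2) a: {S,T1}  orig:{S}
  cell(0,1) bb: ∅
  cell(1,2) ba: {A}
  cell(0,2) bba: {S}

S ∈ T[0,2] ⇒ YES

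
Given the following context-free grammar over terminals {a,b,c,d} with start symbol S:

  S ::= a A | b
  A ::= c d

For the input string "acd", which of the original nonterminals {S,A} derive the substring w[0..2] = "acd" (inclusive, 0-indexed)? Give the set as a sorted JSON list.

Convert to CNF:
  S -> T2 A | b
  A -> T0 T1
  T0 -> c
  T1 -> d
  T2 -> a

CYK fill, restricted to cells inside w[0..2]:
  cell(0,0) a: {T2}  orig:{}
  cell(1,1) c: {T0}  orig:{}
  cell(2,2) d: {T1}  orig:{}
  cell(0,1) ac: ∅
  cell(1,2) cd: {A}
  cell(0,2) acd: {S}

Original NTs in T[0,2] deriving "acd": ["S"]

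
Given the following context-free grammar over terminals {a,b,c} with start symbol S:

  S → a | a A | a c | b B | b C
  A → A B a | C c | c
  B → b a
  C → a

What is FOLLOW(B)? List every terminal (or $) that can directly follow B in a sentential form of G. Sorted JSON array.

FIRST sets, iterate to fixpoint:
iter 1:
  A via A→c: +{c}
  B via B→b a: +{b}
  C via C→a: +{a}
  S via S→a: +{a}
  S via S→b B: +{b}
  FIRST[S]={a,b}  FIRST[A]={c}  FIRST[B]={b}  FIRST[C]={a}
iter 2:
  A via A→C c: +{a}
  FIRST[S]={a,b}  FIRST[A]={a,c}  FIRST[B]={b}  FIRST[C]={a}
iter 3: (stable)
  FIRST[S]={a,b}  FIRST[A]={a,c}  FIRST[B]={b}  FIRST[C]={a}

FOLLOW sets:
initialize: $ ∈ FOLLOW(S)
[1]
  A→A B a: FOLLOW(A) ⊇ FIRST(B) = {b}; new: +{b}
  A→A B a: FOLLOW(B) ⊇ FIRST(a) = {a}; new: +{a}
  A→C c: FOLLOW(C) ⊇ FIRST(c) = {c}; new: +{c}
  S→a A: FOLLOW(A) ⊇ FOLLOW(S) ⊇ {$}; new: +{$}
  S→b B: FOLLOW(B) ⊇ FOLLOW(S) ⊇ {$}; new: +{$}
  S→b C: FOLLOW(C) ⊇ FOLLOW(S) ⊇ {$}; new: +{$}
  FOLLOW(S)={$}  FOLLOW(A)={$,b}  FOLLOW(B)={$,a}  FOLLOW(C)={$,c}
[2] done
  FOLLOW(S)={$}  FOLLOW(A)={$,b}  FOLLOW(B)={$,a}  FOLLOW(C)={$,c}

FOLLOW(B) = ["$", "a"]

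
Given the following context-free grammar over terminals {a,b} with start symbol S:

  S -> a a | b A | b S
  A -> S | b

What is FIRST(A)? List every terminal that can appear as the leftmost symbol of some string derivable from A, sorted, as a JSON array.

FIRST iteration:
[1]
  A via A→b: +{b}
  S via S→a a: +{a}
  S via S→b A: +{b}
  FIRST[S]={a,b}  FIRST[A]={b}
[2]
  A via A→S: +{a}
  FIRST[S]={a,b}  FIRST[A]={a,b}
[3] done
  FIRST[S]={a,b}  FIRST[A]={a,b}

FIRST(A) = ["a", "b"]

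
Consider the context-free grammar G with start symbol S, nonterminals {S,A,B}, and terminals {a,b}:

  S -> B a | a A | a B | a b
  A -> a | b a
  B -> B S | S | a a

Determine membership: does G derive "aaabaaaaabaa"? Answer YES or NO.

CNF form of G:
  S -> B T1 | T1 A | T1 B | T1 T0
  A -> T0 T1 | a
  B -> B S | B T1 | T1 A | T1 B | T1 T0 | T1 T1
  T0 -> b
  T1 -> a

Fill CYK table bottom-up:
  cell(0,0) a: {A,T1}  orig:{A}
  cell(1,1) a: {A,T1}  orig:{A}
  cell(2,2) a: {A,T1}  orig:{A}
  cell(3,3) b: {T0}  orig:{}
  cell(4,4) a: {A,T1}  orig:{A}
  cell(5,5) a: {A,T1}  orig:{A}
  cell(6,6) a: {A,T1}  orig:{A}
  cell(7,7) a: {A,T1}  orig:{A}
  cell(8,8) a: {A,T1}  orig:{A}
  cell(9,9) b: {T0}  orig:{}
  cell(10,10) a: {A,T1}  orig:{A}
  cell(11,11) a: {A,T1}  orig:{A}
  cell(0,1) aa: {B,S}
  cell(1,2) aa: {B,S}
  cell(2,3) ab: {B,S}
  cell(3,4) ba: {A}
  cell(4,5) aa: {B,S}
  cell(5,6) aa: {B,S}
  cell(6,7) aa: {B,S}
  cell(7,8) aa: {B,S}
  cell(8,9) ab: {B,S}
  cell(9,10) ba: {A}
  cell(10,11) aa: {B,S}
  cell(0,2) aaa: {B,S}
  cell(1,3) aab: {B,S}
  cell(2,4) aba: {B,S}
  cell(3,5) baa: ∅
  cell(4,6) aaa: {B,S}
  cell(5,7) aaa: {B,S}
  cell(6,8) aaa: {B,S}
  cell(7,9) aab: {B,S}
  cell(8,10) aba: {B,S}
  cell(9,11) baa: ∅
  cell(0,3) aaab: {B,S}
  cell(1,4) aaba: {B,S}
  cell(2,5) abaa: {B,S}
  cell(3,6) baaa: ∅
  cell(4,7) aaaa: {B,S}
  cell(5,8) aaaa: {B,S}
  cell(6,9) aaab: {B,S}
  cell(7,10) aaba: {B,S}
  cell(8,11) abaa: {B,S}
  cell(0,4) aaaba: {B,S}
  cell(1,5) aabaa: {B,S}
  cell(2,6) abaaa: {B,S}
  cell(3,7) baaaa: ∅
  cell(4,8) aaaaa: {B,S}
  cell(5,9) aaaab: {B,S}
  cell(6,10) aaaba: {B,S}
  cell(7,11) aabaa: {B,S}
  cell(0,5) aaabaa: {B,S}
  cell(1,6) aabaaa: {B,S}
  cell(2,7) abaaaa: {B,S}
  cell(3,8) baaaaa: ∅
  cell(4,9) aaaaab: {B,S}
  cell(5,10) aaaaba: {B,S}
  cell(6,11) aaabaa: {B,S}
  cell(0,6) aaabaaa: {B,S}
  cell(1,7) aabaaaa: {B,S}
  cell(2,8) abaaaaa: {B,S}
  cell(3,9) baaaaab: ∅
  cell(4,10) aaaaaba: {B,S}
  cell(5,11) aaaabaa: {B,S}
  cell(0,7) aaabaaaa: {B,S}
  cell(1,8) aabaaaaa: {B,S}
  cell(2,9) abaaaaab: {B}
  cell(3,10) baaaaaba: ∅
  cell(4,11) aaaaabaa: {B,S}
  cell(0,8) aaabaaaaa: {B,S}
  cell(1,9) aabaaaaab: {B,S}
  cell(2,10) abaaaaaba: {B,S}
  cell(3,11) baaaaabaa: ∅
  cell(0,9) aaabaaaaab: {B,S}
  cell(1,10) aabaaaaaba: {B,S}
  cell(2,11) abaaaaabaa: {B,S}
  cell(0,10) aaabaaaaaba: {B,S}
  cell(1,11) aabaaaaabaa: {B,S}
  cell(0,11) aaabaaaaabaa: {B,S}

S ∈ T[0,11] ⇒ YES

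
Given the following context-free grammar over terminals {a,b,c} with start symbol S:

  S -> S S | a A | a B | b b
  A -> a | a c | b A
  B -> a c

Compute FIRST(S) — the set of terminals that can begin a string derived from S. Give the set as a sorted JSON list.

Compute FIRST by fixpoint:
[1]
  A via A→a: +{a}
  A via A→b A: +{b}
  B via B→a c: +{a}
  S via S→a A: +{a}
  S via S→b b: +{b}
  S: {a,b}  A: {a,b}  B: {a}
[2] (no change)
  S: {a,b}  A: {a,b}  B: {a}

FIRST(S) = ["a", "b"]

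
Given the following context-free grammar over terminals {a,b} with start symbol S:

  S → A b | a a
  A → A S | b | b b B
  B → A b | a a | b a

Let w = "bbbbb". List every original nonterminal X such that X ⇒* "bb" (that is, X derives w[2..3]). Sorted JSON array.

CNF form of G:
  S -> A T0 | T1 T1
  A -> A S | T0 X2 | b
  B -> A T0 | T0 T1 | T1 T1
  T0 -> b
  T1 -> a
  X2 -> T0 B

CYK fill — only the sub-triangle for w[2..3]:
  cell(2,2) b: {A,T0}  orig:{A}
  cell(3,3) b: {A,T0}  orig:{A}
  cell(2,3) bb: {B,S}

Original NTs in T[2,3] deriving "bb": ["B", "S"]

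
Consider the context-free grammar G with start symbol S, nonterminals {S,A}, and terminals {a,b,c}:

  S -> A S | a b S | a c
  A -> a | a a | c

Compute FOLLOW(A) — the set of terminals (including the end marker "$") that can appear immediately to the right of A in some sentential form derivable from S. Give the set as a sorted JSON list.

FIRST sets, iterate to fixpoint:
pass 1:
  A via A→a: +{a}
  A via A→c: +{c}
  S via S→A S: +{a,c}
  FIRST(S)={a,c}  FIRST(A)={a,c}
pass 2: — fixpoint
  FIRST(S)={a,c}  FIRST(A)={a,c}

FOLLOW iteration:
FOLLOW(S) := {$}
pass 1:
  S→A S: FOLLOW(A) ⊇ FIRST(S) = {a,c}; new: +{a,c}
  FOLLOW(S)={$}  FOLLOW(A)={a,c}
pass 2: (stable)
  FOLLOW(S)={$}  FOLLOW(A)={a,c}

FOLLOW(A) = ["a", "c"]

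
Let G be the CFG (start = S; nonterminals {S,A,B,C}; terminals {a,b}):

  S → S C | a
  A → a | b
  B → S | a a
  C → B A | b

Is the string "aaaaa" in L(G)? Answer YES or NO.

Convert to CNF:
  S -> S C | a
  A -> a | b
  B -> S C | T0 T0 | a
  C -> B A | b
  T0 -> a

CYK table (by increasing span):
  [0..0]={A,B,S,T0}  "a"  orig:{A,B,S}
  [1..1]={A,B,S,T0}  "a"  orig:{A,B,S}
  [2..2]={A,B,S,T0}  "a"  orig:{A,B,S}
  [3..3]={A,B,S,T0}  "a"  orig:{A,B,S}
  [4..4]={A,B,S,T0}  "a"  orig:{A,B,S}
  [0..1]={B,C}  "aa"
  [1..2]={B,C}  "aa"
  [2..3]={B,C}  "aa"
  [3..4]={B,C}  "aa"
  [0..2]={B,C,S}  "aaa"
  [1..3]={B,C,S}  "aaa"
  [2..4]={B,C,S}  "aaa"
  [0..3]={B,C,S}  "aaaa"
  [1..4]={B,C,S}  "aaaa"
  [0..4]={B,C,S}  "aaaaa"

S ∈ T[0,4] ⇒ YES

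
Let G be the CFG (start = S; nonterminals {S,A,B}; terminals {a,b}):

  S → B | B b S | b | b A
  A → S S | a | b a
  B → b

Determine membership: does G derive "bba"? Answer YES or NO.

CNF form of G:
  S -> B X2 | T0 A | b
  A -> S S | T0 T1 | a
  B -> b
  T0 -> b
  T1 -> a
  X2 -> T0 S

CYK table (by increasing span):
  [0..0]={B,S,T0}  "b"  orig:{B,S}
  [1..1]={B,S,T0}  "b"  orig:{B,S}
  [2..2]={A,T1}  "a"  orig:{A}
  [0..1]={A,X2}  "bb"  orig:{A}
  [1..2]={A,S}  "ba"
  [0..2]={A,S,X2}  "bba"  orig:{A,S}

S ∈ T[0,2] ⇒ YES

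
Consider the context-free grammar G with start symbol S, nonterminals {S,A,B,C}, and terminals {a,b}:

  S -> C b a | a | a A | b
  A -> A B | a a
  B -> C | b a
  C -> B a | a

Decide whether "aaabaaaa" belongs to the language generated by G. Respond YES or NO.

CNF form of G:
  S -> C X2 | T0 A | a | b
  A -> A B | T0 T0
  B -> B T0 | T1 T0 | a
  C -> B T0 | a
  T0 -> a
  T1 -> b
  X2 -> T1 T0

CYK fill:
  [0..0]={B,C,S,T0}  "a"  orig:{B,C,S}
  [1..1]={B,C,S,T0}  "a"  orig:{B,C,S}
  [2..2]={B,C,S,T0}  "a"  orig:{B,C,S}
  [3..3]={S,T1}  "b"  orig:{S}
  [4..4]={B,C,S,T0}  "a"  orig:{B,C,S}
  [5..5]={B,C,S,T0}  "a"  orig:{B,C,S}
  [6..6]={B,C,S,T0}  "a"  orig:{B,C,S}
  [7..7]={B,C,S,T0}  "a"  orig:{B,C,S}
  [0..1]={A,B,C}  "aa"
  [1..2]={A,B,C}  "aa"
  [2..3]=∅  "ab"
  [3..4]={B,X2}  "ba"  orig:{B}
  [4..5]={A,B,C}  "aa"
  [5..6]={A,B,C}  "aa"
  [6..7]={A,B,C}  "aa"
  [0..2]={A,B,C,S}  "aaa"
  [1..3]=∅  "aab"
  [2..4]={S}  "aba"
  [3..5]={B,C}  "baa"
  [4..6]={A,B,C,S}  "aaa"
  [5..7]={A,B,C,S}  "aaa"
  [0..3]=∅  "aaab"
  [1..4]={A,S}  "aaba"
  [2..5]=∅  "abaa"
  [3..6]={B,C}  "baaa"
  [4..7]={A,B,C,S}  "aaaa"
  [0..4]={A,S}  "aaaba"
  [1..5]={A}  "aabaa"
  [2..6]=∅  "abaaa"
  [3..7]={B,C}  "baaaa"
  [0..5]={A,S}  "aaabaa"
  [1..6]={A}  "aabaaa"
  [2..7]=∅  "abaaaa"
  [0..6]={A,S}  "aaabaaa"
  [1..7]={A}  "aabaaaa"
  [0..7]={A,S}  "aaabaaaa"

S ∈ T[0,7] ⇒ YES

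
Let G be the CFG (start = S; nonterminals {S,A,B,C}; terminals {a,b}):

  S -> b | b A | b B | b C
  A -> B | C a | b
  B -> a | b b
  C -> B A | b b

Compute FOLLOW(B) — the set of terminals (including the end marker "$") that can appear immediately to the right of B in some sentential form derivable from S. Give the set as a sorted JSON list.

FIRST iteration:
iter 1:
  A via A→b: +{b}
  B via B→a: +{a}
  B via B→b b: +{b}
  C via C→B A: +{a,b}
  S via S→b: +{b}
  FIRST[S]={b}  FIRST[A]={b}  FIRST[B]={a,b}  FIRST[C]={a,b}
iter 2:
  A via A→B: +{a}
  FIRST[S]={b}  FIRST[A]={a,b}  FIRST[B]={a,b}  FIRST[C]={a,b}
iter 3: (stable)
  FIRST[S]={b}  FIRST[A]={a,b}  FIRST[B]={a,b}  FIRST[C]={a,b}

FOLLOW sets:
initialize: $ ∈ FOLLOW(S)
[1]
  A→C a: FOLLOW(C) ⊇ FIRST(a) = {a}; new: +{a}
  C→B A: FOLLOW(B) ⊇ FIRST(A) = {a,b}; new: +{a,b}
  C→B A: FOLLOW(A) ⊇ FOLLOW(C) ⊇ {a}; new: +{a}
  S→b A: FOLLOW(A) ⊇ FOLLOW(S) ⊇ {$}; new: +{$}
  S→b B: FOLLOW(B) ⊇ FOLLOW(S) ⊇ {$}; new: +{$}
  S→b C: FOLLOW(C) ⊇ FOLLOW(S) ⊇ {$}; new: +{$}
  FOLLOW(S)={$}  FOLLOW(A)={$,a}  FOLLOW(B)={$,a,b}  FOLLOW(C)={$,a}
[2] (no change)
  FOLLOW(S)={$}  FOLLOW(A)={$,a}  FOLLOW(B)={$,a,b}  FOLLOW(C)={$,a}

FOLLOW(B) = ["$", "a", "b"]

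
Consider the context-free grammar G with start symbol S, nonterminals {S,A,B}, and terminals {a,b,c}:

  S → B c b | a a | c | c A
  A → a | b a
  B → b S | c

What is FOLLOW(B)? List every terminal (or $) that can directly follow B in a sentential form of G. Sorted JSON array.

FIRST iteration:
[1]
  A via A→a: +{a}
  A via A→b a: +{b}
  B via B→b S: +{b}
  B via B→c: +{c}
  S via S→B c b: +{b,c}
  S via S→a a: +{a}
  S: {a,b,c}  A: {a,b}  B: {b,c}
[2] — fixpoint
  S: {a,b,c}  A: {a,b}  B: {b,c}

FOLLOW sets:
initialize: $ ∈ FOLLOW(S)
pass 1:
  S→B c b: FOLLOW(B) ⊇ FIRST(c) = {c}; new: +{c}
  S→c A: FOLLOW(A) ⊇ FOLLOW(S) ⊇ {$}; new: +{$}
  FOLLOW[S]={$}  FOLLOW[A]={$}  FOLLOW[B]={c}
pass 2:
  B→b S: FOLLOW(S) ⊇ FOLLOW(B) ⊇ {c}; new: +{c}
  S→c A: FOLLOW(A) ⊇ FOLLOW(S) ⊇ {$,c}; new: +{c}
  FOLLOW[S]={$,c}  FOLLOW[A]={$,c}  FOLLOW[B]={c}
pass 3: done
  FOLLOW[S]={$,c}  FOLLOW[A]={$,c}  FOLLOW[B]={c}

FOLLOW(B) = ["c"]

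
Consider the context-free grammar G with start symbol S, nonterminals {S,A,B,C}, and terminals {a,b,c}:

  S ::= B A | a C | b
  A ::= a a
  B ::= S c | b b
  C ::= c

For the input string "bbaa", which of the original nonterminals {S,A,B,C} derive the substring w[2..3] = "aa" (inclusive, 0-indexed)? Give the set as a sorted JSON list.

CNF form of G:
  S -> B A | T0 C | b
  A -> T0 T0
  B -> S T1 | T2 T2
  C -> c
  T0 -> a
  T1 -> c
  T2 -> b

CYK fill, restricted to cells inside w[2..3]:
  [2..2]={T0}  "a"  orig:{}
  [3..3]={T0}  "a"  orig:{}
  [2..3]={A}  "aa"

Original NTs in T[2,3] deriving "aa": ["A"]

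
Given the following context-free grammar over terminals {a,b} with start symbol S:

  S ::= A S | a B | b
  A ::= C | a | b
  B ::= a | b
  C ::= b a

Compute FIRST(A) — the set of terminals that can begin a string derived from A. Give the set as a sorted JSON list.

FIRST sets, iterate to fixpoint:
pass 1:
  A via A→a: +{a}
  A via A→b: +{b}
  B via B→a: +{a}
  B via B→b: +{b}
  C via C→b a: +{b}
  S via S→A S: +{a,b}
  S: {a,b}  A: {a,b}  B: {a,b}  C: {b}
pass 2: (stable)
  S: {a,b}  A: {a,b}  B: {a,b}  C: {b}

FIRST(A) = ["a", "b"]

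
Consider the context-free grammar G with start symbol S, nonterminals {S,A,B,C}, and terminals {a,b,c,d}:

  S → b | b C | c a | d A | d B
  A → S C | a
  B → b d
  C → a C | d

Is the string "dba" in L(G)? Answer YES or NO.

CNF form of G:
  S -> T0 C | T1 A | T1 B | T3 T2 | b
  A -> S C | a
  B -> T0 T1
  C -> T2 C | d
  T0 -> b
  T1 -> d
  T2 -> a
  T3 -> c

CYK fill:
  T[0,0] 'd' = {C,T1}  orig:{C}
  T[1,1] 'b' = {S,T0}  orig:{S}
  T[2,2] 'a' = {A,T2}  orig:{A}
  T[0,1] 'db' = ∅
  T[1,2] 'ba' = ∅
  T[0,2] 'dba' = ∅

S ∉ T[0,2] ⇒ NO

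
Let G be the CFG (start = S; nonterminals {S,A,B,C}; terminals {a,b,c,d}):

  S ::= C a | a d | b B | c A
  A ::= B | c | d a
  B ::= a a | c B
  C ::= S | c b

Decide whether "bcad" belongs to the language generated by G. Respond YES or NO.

CNF form of G:
  S -> C T0 | T0 T2 | T1 A | T3 B
  A -> T0 T0 | T1 B | T2 T0 | c
  B -> T0 T0 | T1 B
  C -> C T0 | T0 T2 | T1 A | T1 T3 | T3 B
  T0 -> a
  T1 -> c
  T2 -> d
  T3 -> b

CYK fill:
  [0..0]={T3}  "b"  orig:{}
  [1..1]={A,T1}  "c"  orig:{A}
  [2..2]={T0}  "a"  orig:{}
  [3..3]={T2}  "d"  orig:{}
  [0..1]=∅  "bc"
  [1..2]=∅  "ca"
  [2..3]={C,S}  "ad"
  [0..2]=∅  "bca"
  [1..3]=∅  "cad"
  [0..3]=∅  "bcad"

S ∉ T[0,3] ⇒ NO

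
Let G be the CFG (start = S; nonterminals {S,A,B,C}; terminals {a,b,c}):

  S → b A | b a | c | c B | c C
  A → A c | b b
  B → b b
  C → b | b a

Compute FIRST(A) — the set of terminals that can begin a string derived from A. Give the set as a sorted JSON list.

FIRST iteration:
pass 1:
  A via A→b b: +{b}
  B via B→b b: +{b}
  C via C→b: +{b}
  S via S→b A: +{b}
  S via S→c: +{c}
  S: {b,c}  A: {b}  B: {b}  C: {b}
pass 2: (stable)
  S: {b,c}  A: {b}  B: {b}  C: {b}

FIRST(A) = ["b"]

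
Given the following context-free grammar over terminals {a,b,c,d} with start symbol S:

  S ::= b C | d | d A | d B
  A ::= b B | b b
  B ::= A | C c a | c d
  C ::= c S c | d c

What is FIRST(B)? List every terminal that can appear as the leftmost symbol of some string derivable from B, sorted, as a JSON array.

Compute FIRST by fixpoint:
iter 1:
  A via A→b B: +{b}
  B via B→A: +{b}
  B via B→c d: +{c}
  C via C→c S c: +{c}
  C via C→d c: +{d}
  S via S→b C: +{b}
  S via S→d: +{d}
  FIRST(S)={b,d}  FIRST(A)={b}  FIRST(B)={b,c}  FIRST(C)={c,d}
iter 2:
  B via B→C c a: +{d}
  FIRST(S)={b,d}  FIRST(A)={b}  FIRST(B)={b,c,d}  FIRST(C)={c,d}
iter 3: — fixpoint
  FIRST(S)={b,d}  FIRST(A)={b}  FIRST(B)={b,c,d}  FIRST(C)={c,d}

FIRST(B) = ["b", "c", "d"]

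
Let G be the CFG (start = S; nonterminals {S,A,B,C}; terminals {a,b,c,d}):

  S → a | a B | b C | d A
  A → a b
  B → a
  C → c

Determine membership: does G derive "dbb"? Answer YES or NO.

Convert to CNF:
  S -> T0 B | T1 C | T2 A | a
  A -> T0 T1
  B -> a
  C -> c
  T0 -> a
  T1 -> b
  T2 -> d

Fill CYK table bottom-up:
  T[0,0] 'd' = {T2}  orig:{}
  T[1,1] 'b' = {T1}  orig:{}
  T[2,2] 'b' = {T1}  orig:{}
  T[0,1] 'db' = ∅
  T[1,2] 'bb' = ∅
  T[0,2] 'dbb' = ∅

S ∉ T[0,2] ⇒ NO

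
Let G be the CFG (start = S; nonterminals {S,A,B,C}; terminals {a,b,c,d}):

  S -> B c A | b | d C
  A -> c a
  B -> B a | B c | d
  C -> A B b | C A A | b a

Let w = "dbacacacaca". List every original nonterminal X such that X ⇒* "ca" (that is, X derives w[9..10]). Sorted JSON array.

CNF form of G:
  S -> B X6 | T3 C | b
  A -> T0 T1
  B -> B T0 | B T1 | d
  C -> A X4 | C X5 | T2 T1
  T0 -> c
  T1 -> a
  T2 -> b
  T3 -> d
  X4 -> B T2
  X5 -> A A
  X6 -> T0 A

Fill CYK table bottom-up (cells [i..j] with 9 ≤ i ≤ j ≤ 10 only):
  cell(9,9) c: {T0}  orig:{}
  cell(10,10) a: {T1}  orig:{}
  cell(9,10) ca: {A}

Original NTs in T[9,10] deriving "ca": ["A"]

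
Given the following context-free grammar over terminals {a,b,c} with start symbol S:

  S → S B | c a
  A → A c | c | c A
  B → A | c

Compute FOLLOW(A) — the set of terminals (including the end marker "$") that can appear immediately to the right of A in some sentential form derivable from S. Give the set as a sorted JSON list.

Compute FIRST by fixpoint:
iter 1:
  A via A→c: +{c}
  B via B→A: +{c}
  S via S→c a: +{c}
  FIRST(S)={c}  FIRST(A)={c}  FIRST(B)={c}
iter 2: (stable)
  FIRST(S)={c}  FIRST(A)={c}  FIRST(B)={c}

FOLLOW iteration:
initialize: $ ∈ FOLLOW(S)
pass 1:
  A→A c: FOLLOW(A) ⊇ FIRST(c) = {c}; new: +{c}
  S→S B: FOLLOW(S) ⊇ FIRST(B) = {c}; new: +{c}
  S→S B: FOLLOW(B) ⊇ FOLLOW(S) ⊇ {$,c}; new: +{$,c}
  S: {$,c}  A: {c}  B: {$,c}
pass 2:
  B→A: FOLLOW(A) ⊇ FOLLOW(B) ⊇ {$,c}; new: +{$}
  S: {$,c}  A: {$,c}  B: {$,c}
pass 3: (stable)
  S: {$,c}  A: {$,c}  B: {$,c}

FOLLOW(A) = ["$", "c"]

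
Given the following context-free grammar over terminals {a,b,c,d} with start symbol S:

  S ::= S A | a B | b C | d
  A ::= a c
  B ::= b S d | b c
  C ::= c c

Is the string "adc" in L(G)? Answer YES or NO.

CNF form of G:
  S -> S A | T0 B | T2 C | d
  A -> T0 T1
  B -> T2 T1 | T2 X4
  C -> T1 T1
  T0 -> a
  T1 -> c
  T2 -> b
  T3 -> d
  X4 -> S T3

Fill CYK table bottom-up:
  cell(0,0) a: {T0}  orig:{}
  cell(1,1) d: {S,T3}  orig:{S}
  cell(2,2) c: {T1}  orig:{}
  cell(0,1) ad: ∅
  cell(1,2) dc: ∅
  cell(0,2) adc: ∅

S ∉ T[0,2] ⇒ NO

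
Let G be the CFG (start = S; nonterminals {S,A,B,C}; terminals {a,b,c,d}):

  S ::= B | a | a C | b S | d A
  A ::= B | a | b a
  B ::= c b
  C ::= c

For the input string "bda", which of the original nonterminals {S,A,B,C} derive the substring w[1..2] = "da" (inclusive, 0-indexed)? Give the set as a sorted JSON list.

CNF form of G:
  S -> T0 S | T1 C | T2 T0 | T3 A | a
  A -> T0 T1 | T2 T0 | a
  B -> T2 T0
  C -> c
  T0 -> b
  T1 -> a
  T2 -> c
  T3 -> d

CYK table (by increasing span) (cells [i..j] with 1 ≤ i ≤ j ≤ 2 only):
  T[1,1] 'd' = {T3}  orig:{}
  T[2,2] 'a' = {A,S,T1}  orig:{A,S}
  T[1,2] 'da' = {S}

Original NTs in T[1,2] deriving "da": ["S"]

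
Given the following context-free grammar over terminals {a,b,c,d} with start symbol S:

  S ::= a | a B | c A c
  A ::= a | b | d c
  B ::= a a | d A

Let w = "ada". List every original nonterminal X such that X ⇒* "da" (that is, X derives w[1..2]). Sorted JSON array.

CNF form of G:
  S -> T1 X3 | T2 B | a
  A -> T0 T1 | a | b
  B -> T0 A | T2 T2
  T0 -> d
  T1 -> c
  T2 -> a
  X3 -> A T1

Fill CYK table bottom-up — only the sub-triangle for w[1..2]:
  cell(1,1) d: {T0}  orig:{}
  cell(2,2) a: {A,S,T2}  orig:{A,S}
  cell(1,2) da: {B}

Original NTs in T[1,2] deriving "da": ["B"]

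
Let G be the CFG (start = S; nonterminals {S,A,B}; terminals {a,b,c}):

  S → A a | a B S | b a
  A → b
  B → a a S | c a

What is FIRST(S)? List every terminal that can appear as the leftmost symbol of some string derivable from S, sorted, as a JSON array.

Compute FIRST by fixpoint:
pass 1:
  A via A→b: +{b}
  B via B→a a S: +{a}
  B via B→c a: +{c}
  S via S→A a: +{b}
  S via S→a B S: +{a}
  FIRST(S)={a,b}  FIRST(A)={b}  FIRST(B)={a,c}
pass 2: (no change)
  FIRST(S)={a,b}  FIRST(A)={b}  FIRST(B)={a,c}

FIRST(S) = ["a", "b"]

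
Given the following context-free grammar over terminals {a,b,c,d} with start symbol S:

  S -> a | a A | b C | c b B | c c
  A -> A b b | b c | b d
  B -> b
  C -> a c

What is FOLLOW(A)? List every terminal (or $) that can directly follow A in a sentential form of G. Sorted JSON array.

FIRST iteration:
[1]
  A via A→b c: +{b}
  B via B→b: +{b}
  C via C→a c: +{a}
  S via S→a: +{a}
  S via S→b C: +{b}
  S via S→c b B: +{c}
  S: {a,b,c}  A: {b}  B: {b}  C: {a}
[2] — fixpoint
  S: {a,b,c}  A: {b}  B: {b}  C: {a}

FOLLOW iteration:
FOLLOW(S) := {$}
iter 1:
  A→A b b: FOLLOW(A) ⊇ FIRST(b) = {b}; new: +{b}
  S→a A: FOLLOW(A) ⊇ FOLLOW(S) ⊇ {$}; new: +{$}
  S→b C: FOLLOW(C) ⊇ FOLLOW(S) ⊇ {$}; new: +{$}
  S→c b B: FOLLOW(B) ⊇ FOLLOW(S) ⊇ {$}; new: +{$}
  FOLLOW(S)={$}  FOLLOW(A)={$,b}  FOLLOW(B)={$}  FOLLOW(C)={$}
iter 2: done
  FOLLOW(S)={$}  FOLLOW(A)={$,b}  FOLLOW(B)={$}  FOLLOW(C)={$}

FOLLOW(A) = ["$", "b"]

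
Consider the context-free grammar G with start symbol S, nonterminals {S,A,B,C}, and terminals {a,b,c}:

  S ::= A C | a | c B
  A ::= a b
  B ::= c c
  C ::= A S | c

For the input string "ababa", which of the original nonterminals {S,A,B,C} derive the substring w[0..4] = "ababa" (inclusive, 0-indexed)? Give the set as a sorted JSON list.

Convert to CNF:
  S -> A C | T2 B | a
  A -> T0 T1
  B -> T2 T2
  C -> A S | c
  T0 -> a
  T1 -> b
  T2 -> c

CYK fill (cells [i..j] with 0 ≤ i ≤ j ≤ 4 only):
  [0..0]={S,T0}  "a"  orig:{S}
  [1..1]={T1}  "b"  orig:{}
  [2..2]={S,T0}  "a"  orig:{S}
  [3..3]={T1}  "b"  orig:{}
  [4..4]={S,T0}  "a"  orig:{S}
  [0..1]={A}  "ab"
  [1..2]=∅  "ba"
  [2..3]={A}  "ab"
  [3..4]=∅  "ba"
  [0..2]={C}  "aba"
  [1..3]=∅  "bab"
  [2..4]={C}  "aba"
  [0..3]=∅  "abab"
  [1..4]=∅  "baba"
  [0..4]={S}  "ababa"

Original NTs in T[0,4] deriving "ababa": ["S"]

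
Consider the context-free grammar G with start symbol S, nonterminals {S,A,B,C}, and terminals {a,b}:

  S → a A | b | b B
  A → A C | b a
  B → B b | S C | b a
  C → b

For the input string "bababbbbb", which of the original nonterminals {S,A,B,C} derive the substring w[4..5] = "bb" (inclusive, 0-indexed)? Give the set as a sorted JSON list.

Convert to CNF:
  S -> T0 B | T1 A | b
  A -> A C | T0 T1
  B -> B T0 | S C | T0 T1
  C -> b
  T0 -> b
  T1 -> a

CYK fill — only the sub-triangle for w[4..5]:
  cell(4,4) b: {C,S,T0}  orig:{C,S}
  cell(5,5) b: {C,S,T0}  orig:{C,S}
  cell(4,5) bb: {B}

Original NTs in T[4,5] deriving "bb": ["B"]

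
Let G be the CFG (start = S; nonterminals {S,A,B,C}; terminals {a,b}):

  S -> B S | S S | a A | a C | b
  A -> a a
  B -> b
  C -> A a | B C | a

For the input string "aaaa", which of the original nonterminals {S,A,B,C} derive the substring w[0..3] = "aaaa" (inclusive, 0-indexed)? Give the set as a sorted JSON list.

CNF form of G:
  S -> B S | S S | T0 A | T0 C | b
  A -> T0 T0
  B -> b
  C -> A T0 | B C | a
  T0 -> a

CYK fill (cells [i..j] with 0 ≤ i ≤ j ≤ 3 only):
  [0..0]={C,T0}  "a"  orig:{C}
  [1..1]={C,T0}  "a"  orig:{C}
  [2..2]={C,T0}  "a"  orig:{C}
  [3..3]={C,T0}  "a"  orig:{C}
  [0..1]={A,S}  "aa"
  [1..2]={A,S}  "aa"
  [2..3]={A,S}  "aa"
  [0..2]={C,S}  "aaa"
  [1..3]={C,S}  "aaa"
  [0..3]={S}  "aaaa"

Original NTs in T[0,3] deriving "aaaa": ["S"]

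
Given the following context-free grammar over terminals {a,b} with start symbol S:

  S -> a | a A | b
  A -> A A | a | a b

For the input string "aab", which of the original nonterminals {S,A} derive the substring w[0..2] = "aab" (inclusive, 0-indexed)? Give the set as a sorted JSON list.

CNF form of G:
  S -> T0 A | a | b
  A -> A A | T0 T1 | a
  T0 -> a
  T1 -> b

Fill CYK table bottom-up — only the sub-triangle for w[0..2]:
  cell(0,0) a: {A,S,T0}  orig:{A,S}
  cell(1,1) a: {A,S,T0}  orig:{A,S}
  cell(2,2) b: {S,T1}  orig:{S}
  cell(0,1) aa: {A,S}
  cell(1,2) ab: {A}
  cell(0,2) aab: {A,S}

Original NTs in T[0,2] deriving "aab": ["A", "S"]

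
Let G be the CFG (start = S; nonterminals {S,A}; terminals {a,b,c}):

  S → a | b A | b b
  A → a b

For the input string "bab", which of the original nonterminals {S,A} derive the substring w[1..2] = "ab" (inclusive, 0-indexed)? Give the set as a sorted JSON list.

CNF form of G:
  S -> T1 A | T1 T1 | a
  A -> T0 T1
  T0 -> a
  T1 -> b

CYK fill, restricted to cells inside w[1..2]:
  cell(1,1) a: {S,T0}  orig:{S}
  cell(2,2) b: {T1}  orig:{}
  cell(1,2) ab: {A}

Original NTs in T[1,2] deriving "ab": ["A"]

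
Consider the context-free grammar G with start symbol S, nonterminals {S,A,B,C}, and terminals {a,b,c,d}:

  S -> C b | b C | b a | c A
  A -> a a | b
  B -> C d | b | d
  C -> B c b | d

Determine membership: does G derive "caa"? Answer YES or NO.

CNF form of G:
  S -> C T3 | T2 A | T3 C | T3 T0
  A -> T0 T0 | b
  B -> C T1 | b | d
  C -> B X4 | d
  T0 -> a
  T1 -> d
  T2 -> c
  T3 -> b
  X4 -> T2 T3

Fill CYK table bottom-up:
  T[0,0] 'c' = {T2}  orig:{}
  T[1,1] 'a' = {T0}  orig:{}
  T[2,2] 'a' = {T0}  orig:{}
  T[0,1] 'ca' = ∅
  T[1,2] 'aa' = {A}
  T[0,2] 'caa' = {S}

S ∈ T[0,2] ⇒ YES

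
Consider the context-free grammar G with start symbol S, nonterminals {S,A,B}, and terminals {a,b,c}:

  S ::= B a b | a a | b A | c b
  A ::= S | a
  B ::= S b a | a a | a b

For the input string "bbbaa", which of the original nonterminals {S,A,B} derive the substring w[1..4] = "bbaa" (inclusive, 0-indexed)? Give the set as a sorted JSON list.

CNF form of G:
  S -> B X5 | T0 T0 | T1 A | T2 T1
  A -> B X3 | T0 T0 | T1 A | T2 T1 | a
  B -> S X4 | T0 T0 | T0 T1
  T0 -> a
  T1 -> b
  T2 -> c
  X3 -> T0 T1
  X4 -> T1 T0
  X5 -> T0 T1

Fill CYK table bottom-up (cells [i..j] with 1 ≤ i ≤ j ≤ 4 only):
  cell(1,1) b: {T1}  orig:{}
  cell(2,2) b: {T1}  orig:{}
  cell(3,3) a: {A,T0}  orig:{A}
  cell(4,4) a: {A,T0}  orig:{A}
  cell(1,2) bb: ∅
  cell(2,3) ba: {A,S,X4}  orig:{A,S}
  cell(3,4) aa: {A,B,S}
  cell(1,3) bba: {A,S}
  cell(2,4) baa: {A,S}
  cell(1,4) bbaa: {A,S}

Original NTs in T[1,4] deriving "bbaa": ["A", "S"]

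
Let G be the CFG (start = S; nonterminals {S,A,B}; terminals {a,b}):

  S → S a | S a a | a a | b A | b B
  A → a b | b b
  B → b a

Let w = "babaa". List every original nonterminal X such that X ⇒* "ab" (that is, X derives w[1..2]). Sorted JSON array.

Convert to CNF:
  S -> S T0 | S X2 | T0 T0 | T1 A | T1 B
  A -> T0 T1 | T1 T1
  B -> T1 T0
  T0 -> a
  T1 -> b
  X2 -> T0 T0

Fill CYK table bottom-up (cells [i..j] with 1 ≤ i ≤ j ≤ 2 only):
  T[1,1] 'a' = {T0}  orig:{}
  T[2,2] 'b' = {T1}  orig:{}
  T[1,2] 'ab' = {A}

Original NTs in T[1,2] deriving "ab": ["A"]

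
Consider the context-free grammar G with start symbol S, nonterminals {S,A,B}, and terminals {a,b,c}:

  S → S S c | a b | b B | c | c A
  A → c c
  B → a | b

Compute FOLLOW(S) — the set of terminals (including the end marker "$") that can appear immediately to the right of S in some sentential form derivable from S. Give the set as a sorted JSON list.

Compute FIRST by fixpoint:
[1]
  A via A→c c: +{c}
  B via B→a: +{a}
  B via B→b: +{b}
  S via S→a b: +{a}
  S via S→b B: +{b}
  S via S→c: +{c}
  FIRST[S]={a,b,c}  FIRST[A]={c}  FIRST[B]={a,b}
[2] done
  FIRST[S]={a,b,c}  FIRST[A]={c}  FIRST[B]={a,b}

FOLLOW iteration:
FOLLOW(S) := {$}
[1]
  S→S S c: FOLLOW(S) ⊇ FIRST(S) = {a,b,c}; new: +{a,b,c}
  S→b B: FOLLOW(B) ⊇ FOLLOW(S) ⊇ {$,a,b,c}; new: +{$,a,b,c}
  S→c A: FOLLOW(A) ⊇ FOLLOW(S) ⊇ {$,a,b,c}; new: +{$,a,b,c}
  FOLLOW[S]={$,a,b,c}  FOLLOW[A]={$,a,b,c}  FOLLOW[B]={$,a,b,c}
[2] done
  FOLLOW[S]={$,a,b,c}  FOLLOW[A]={$,a,b,c}  FOLLOW[B]={$,a,b,c}

FOLLOW(S) = ["$", "a", "b", "c"]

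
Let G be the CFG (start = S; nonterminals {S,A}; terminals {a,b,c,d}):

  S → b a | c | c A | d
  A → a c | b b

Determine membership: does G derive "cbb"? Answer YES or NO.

Convert to CNF:
  S -> T1 A | T2 T0 | c | d
  A -> T0 T1 | T2 T2
  T0 -> a
  T1 -> c
  T2 -> b

CYK fill:
  cell(0,0) c: {S,T1}  orig:{S}
  cell(1,1) b: {T2}  orig:{}
  cell(2,2) b: {T2}  orig:{}
  cell(0,1) cb: ∅
  cell(1,2) bb: {A}
  cell(0,2) cbb: {S}

S ∈ T[0,2] ⇒ YES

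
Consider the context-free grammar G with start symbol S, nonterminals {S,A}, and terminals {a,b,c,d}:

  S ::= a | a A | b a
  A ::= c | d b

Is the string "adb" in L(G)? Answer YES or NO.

CNF form of G:
  S -> T1 T2 | T2 A | a
  A -> T0 T1 | c
  T0 -> d
  T1 -> b
  T2 -> a

CYK fill:
  cell(0,0) a: {S,T2}  orig:{S}
  cell(1,1) d: {T0}  orig:{}
  cell(2,2) b: {T1}  orig:{}
  cell(0,1) ad: ∅
  cell(1,2) db: {A}
  cell(0,2) adb: {S}

S ∈ T[0,2] ⇒ YES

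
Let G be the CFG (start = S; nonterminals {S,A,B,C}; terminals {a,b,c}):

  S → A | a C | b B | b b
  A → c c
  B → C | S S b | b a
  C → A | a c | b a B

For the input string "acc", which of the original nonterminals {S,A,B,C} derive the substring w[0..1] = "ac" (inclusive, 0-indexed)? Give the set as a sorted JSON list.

CNF form of G:
  S -> T0 T0 | T1 B | T1 T1 | T2 C
  A -> T0 T0
  B -> S X3 | T0 T0 | T1 T2 | T1 X4 | T2 T0
  C -> T0 T0 | T1 X5 | T2 T0
  T0 -> c
  T1 -> b
  T2 -> a
  X3 -> S T1
  X4 -> T2 B
  X5 -> T2 B

CYK fill — only the sub-triangle for w[0..1]:
  T[0,0] 'a' = {T2}  orig:{}
  T[1,1] 'c' = {T0}  orig:{}
  T[0,1] 'ac' = {B,C}

Original NTs in T[0,1] deriving "ac": ["B", "C"]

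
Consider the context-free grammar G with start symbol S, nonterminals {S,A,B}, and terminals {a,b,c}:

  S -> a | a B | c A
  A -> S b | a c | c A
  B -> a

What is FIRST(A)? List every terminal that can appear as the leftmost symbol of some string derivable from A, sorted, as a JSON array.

FIRST sets, iterate to fixpoint:
pass 1:
  A via A→a c: +{a}
  A via A→c A: +{c}
  B via B→a: +{a}
  S via S→a: +{a}
  S via S→c A: +{c}
  S: {a,c}  A: {a,c}  B: {a}
pass 2: (stable)
  S: {a,c}  A: {a,c}  B: {a}

FIRST(A) = ["a", "c"]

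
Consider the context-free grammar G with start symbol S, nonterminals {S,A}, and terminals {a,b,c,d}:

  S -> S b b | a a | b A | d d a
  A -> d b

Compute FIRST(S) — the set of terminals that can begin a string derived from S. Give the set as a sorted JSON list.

FIRST iteration:
pass 1:
  A via A→d b: +{d}
  S via S→a a: +{a}
  S via S→b A: +{b}
  S via S→d d a: +{d}
  FIRST(S)={a,b,d}  FIRST(A)={d}
pass 2: (stable)
  FIRST(S)={a,b,d}  FIRST(A)={d}

FIRST(S) = ["a", "b", "d"]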